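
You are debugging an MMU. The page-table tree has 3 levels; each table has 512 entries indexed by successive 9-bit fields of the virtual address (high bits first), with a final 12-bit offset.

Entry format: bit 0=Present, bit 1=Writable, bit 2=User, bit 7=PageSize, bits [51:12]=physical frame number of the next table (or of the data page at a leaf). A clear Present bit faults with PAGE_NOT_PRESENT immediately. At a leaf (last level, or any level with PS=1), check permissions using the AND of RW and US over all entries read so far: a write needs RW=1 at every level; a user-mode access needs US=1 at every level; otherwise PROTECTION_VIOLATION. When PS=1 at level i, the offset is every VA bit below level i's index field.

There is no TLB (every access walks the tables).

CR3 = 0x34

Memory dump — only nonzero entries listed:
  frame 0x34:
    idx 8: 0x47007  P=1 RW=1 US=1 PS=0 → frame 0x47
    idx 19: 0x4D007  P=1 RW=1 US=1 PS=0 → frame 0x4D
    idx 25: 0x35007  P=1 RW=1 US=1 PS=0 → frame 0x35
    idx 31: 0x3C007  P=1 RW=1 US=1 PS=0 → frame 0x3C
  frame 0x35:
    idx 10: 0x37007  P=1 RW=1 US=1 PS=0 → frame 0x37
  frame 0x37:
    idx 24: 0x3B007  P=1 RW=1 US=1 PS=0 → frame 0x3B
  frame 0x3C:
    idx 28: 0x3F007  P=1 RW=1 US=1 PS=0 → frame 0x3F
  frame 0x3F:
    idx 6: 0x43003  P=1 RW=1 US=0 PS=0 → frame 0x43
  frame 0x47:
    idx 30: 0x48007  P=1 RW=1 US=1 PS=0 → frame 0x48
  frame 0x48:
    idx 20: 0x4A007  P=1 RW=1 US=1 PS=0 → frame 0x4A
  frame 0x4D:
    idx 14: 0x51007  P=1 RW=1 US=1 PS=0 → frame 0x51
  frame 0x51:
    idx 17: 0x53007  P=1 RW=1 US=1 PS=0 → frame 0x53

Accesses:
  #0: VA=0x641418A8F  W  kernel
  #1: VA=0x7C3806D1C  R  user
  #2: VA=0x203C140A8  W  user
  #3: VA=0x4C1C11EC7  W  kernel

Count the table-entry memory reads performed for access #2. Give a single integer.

Trace:
#0 VA=0x641418A8F (w,kernel):
  [0] read 0x34 idx=25: raw=0x35007 flags P=1 W=1 U=1 S=0
  [1] read 0x35 idx=10: raw=0x37007 flags P=1 W=1 U=1 S=0
  [2] read 0x37 idx=24: raw=0x3B007 flags P=1 W=1 U=1 S=0
  ⇒ phys 0x3BA8F  [3 reads]
#1 VA=0x7C3806D1C (r,user):
  [0] read 0x34 idx=31: raw=0x3C007 flags P=1 W=1 U=1 S=0
  [1] read 0x3C idx=28: raw=0x3F007 flags P=1 W=1 U=1 S=0
  [2] read 0x3F idx=6: raw=0x43003 flags P=1 W=1 U=0 S=0
  → PROTECTION_VIOLATION  (3 entries read)
#2 VA=0x203C140A8 (w,user):
  [0] read 0x34 idx=8: raw=0x47007 flags P=1 W=1 U=1 S=0
  [1] read 0x47 idx=30: raw=0x48007 flags P=1 W=1 U=1 S=0
  [2] read 0x48 idx=20: raw=0x4A007 flags P=1 W=1 U=1 S=0
  ⇒ phys 0x4A0A8  [3 reads]
#3 VA=0x4C1C11EC7 (w,kernel):
  [0] read 0x34 idx=19: raw=0x4D007 flags P=1 W=1 U=1 S=0
  [1] read 0x4D idx=14: raw=0x51007 flags P=1 W=1 U=1 S=0
  [2] read 0x51 idx=17: raw=0x53007 flags P=1 W=1 U=1 S=0
  ⇒ phys 0x53EC7  [3 reads]

Entries read for #2: 3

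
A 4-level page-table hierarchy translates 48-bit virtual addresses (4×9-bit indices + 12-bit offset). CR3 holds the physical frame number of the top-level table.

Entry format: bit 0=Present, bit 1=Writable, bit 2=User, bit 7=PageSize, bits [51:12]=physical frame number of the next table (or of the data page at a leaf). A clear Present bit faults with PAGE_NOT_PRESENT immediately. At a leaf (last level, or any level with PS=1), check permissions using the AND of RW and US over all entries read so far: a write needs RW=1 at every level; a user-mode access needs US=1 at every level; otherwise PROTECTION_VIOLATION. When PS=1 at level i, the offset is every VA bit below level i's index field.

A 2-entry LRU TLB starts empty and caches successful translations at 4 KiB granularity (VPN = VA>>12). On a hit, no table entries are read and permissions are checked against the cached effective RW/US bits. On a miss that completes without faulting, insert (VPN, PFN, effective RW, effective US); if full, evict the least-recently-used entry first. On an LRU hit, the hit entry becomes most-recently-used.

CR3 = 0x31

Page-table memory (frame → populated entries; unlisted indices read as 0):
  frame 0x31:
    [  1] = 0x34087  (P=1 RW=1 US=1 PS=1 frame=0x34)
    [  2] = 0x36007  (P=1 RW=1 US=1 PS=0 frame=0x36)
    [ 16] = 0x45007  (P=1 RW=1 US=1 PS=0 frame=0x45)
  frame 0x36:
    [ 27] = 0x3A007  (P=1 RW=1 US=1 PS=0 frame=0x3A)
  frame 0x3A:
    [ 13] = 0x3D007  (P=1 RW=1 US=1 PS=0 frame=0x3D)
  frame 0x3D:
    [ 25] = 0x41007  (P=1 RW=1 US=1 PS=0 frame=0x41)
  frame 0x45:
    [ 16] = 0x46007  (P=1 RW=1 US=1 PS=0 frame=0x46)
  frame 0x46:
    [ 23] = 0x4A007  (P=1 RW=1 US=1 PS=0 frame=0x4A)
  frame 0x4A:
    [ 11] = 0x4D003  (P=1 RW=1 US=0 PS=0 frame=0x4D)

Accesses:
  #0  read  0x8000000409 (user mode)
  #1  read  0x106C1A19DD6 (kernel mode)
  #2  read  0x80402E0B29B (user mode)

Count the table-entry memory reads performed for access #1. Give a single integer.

Walk each access:
#0 VA=0x8000000409 (r,user):
  L0: frame=0x31 idx=1 entry=0x34087 [P=1 RW=1 US=1 PS=1]
  ⇒ phys 0x34409 (huge @L0)  [1 reads]
#1 VA=0x106C1A19DD6 (r,kernel):
  L0: frame=0x31 idx=2 entry=0x36007 [P=1 RW=1 US=1 PS=0]
  L1: frame=0x36 idx=27 entry=0x3A007 [P=1 RW=1 US=1 PS=0]
  L2: frame=0x3A idx=13 entry=0x3D007 [P=1 RW=1 US=1 PS=0]
  L3: frame=0x3D idx=25 entry=0x41007 [P=1 RW=1 US=1 PS=0]
  ⇒ phys 0x41DD6  [4 reads]
#2 VA=0x80402E0B29B (r,user):
  L0: frame=0x31 idx=16 entry=0x45007 [P=1 RW=1 US=1 PS=0]
  L1: frame=0x45 idx=16 entry=0x46007 [P=1 RW=1 US=1 PS=0]
  L2: frame=0x46 idx=23 entry=0x4A007 [P=1 RW=1 US=1 PS=0]
  L3: frame=0x4A idx=11 entry=0x4D003 [P=1 RW=1 US=0 PS=0]
  ⇒ fault: PROTECTION_VIOLATION  — 4 lookups

Entries read for #1: 4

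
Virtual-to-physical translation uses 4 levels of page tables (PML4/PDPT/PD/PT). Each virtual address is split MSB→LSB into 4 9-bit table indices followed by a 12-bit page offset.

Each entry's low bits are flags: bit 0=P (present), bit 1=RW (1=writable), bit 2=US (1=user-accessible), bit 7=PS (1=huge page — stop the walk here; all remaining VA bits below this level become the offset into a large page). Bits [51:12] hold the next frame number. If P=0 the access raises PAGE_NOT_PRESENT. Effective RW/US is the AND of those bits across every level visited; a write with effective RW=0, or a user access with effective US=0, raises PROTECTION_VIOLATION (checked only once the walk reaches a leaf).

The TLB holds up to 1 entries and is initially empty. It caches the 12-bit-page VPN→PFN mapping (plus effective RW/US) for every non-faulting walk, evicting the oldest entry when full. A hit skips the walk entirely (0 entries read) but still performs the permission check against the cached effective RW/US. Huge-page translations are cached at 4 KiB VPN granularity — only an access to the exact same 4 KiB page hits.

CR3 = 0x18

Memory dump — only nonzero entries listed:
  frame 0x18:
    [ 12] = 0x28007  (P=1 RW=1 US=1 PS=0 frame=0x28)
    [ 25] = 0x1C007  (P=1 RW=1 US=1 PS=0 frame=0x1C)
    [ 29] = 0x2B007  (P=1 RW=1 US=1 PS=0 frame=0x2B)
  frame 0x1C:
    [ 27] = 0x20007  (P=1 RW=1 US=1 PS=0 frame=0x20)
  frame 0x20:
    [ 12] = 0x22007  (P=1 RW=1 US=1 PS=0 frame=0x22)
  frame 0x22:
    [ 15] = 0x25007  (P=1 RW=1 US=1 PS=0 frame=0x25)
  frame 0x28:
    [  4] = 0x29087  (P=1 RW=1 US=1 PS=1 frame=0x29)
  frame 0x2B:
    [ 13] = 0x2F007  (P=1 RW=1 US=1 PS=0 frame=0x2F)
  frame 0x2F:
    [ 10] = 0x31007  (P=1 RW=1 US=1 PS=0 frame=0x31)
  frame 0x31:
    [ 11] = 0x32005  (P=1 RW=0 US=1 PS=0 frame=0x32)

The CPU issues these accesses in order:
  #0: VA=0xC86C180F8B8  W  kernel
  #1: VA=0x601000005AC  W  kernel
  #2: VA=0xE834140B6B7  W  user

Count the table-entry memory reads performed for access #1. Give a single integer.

Trace:
#0 VA=0xC86C180F8B8 (w,kernel):
  [0] read 0x18 idx=25: raw=0x1C007 flags P=1 W=1 U=1 S=0
  [1] read 0x1C idx=27: raw=0x20007 flags P=1 W=1 U=1 S=0
  [2] read 0x20 idx=12: raw=0x22007 flags P=1 W=1 U=1 S=0
  [3] read 0x22 idx=15: raw=0x25007 flags P=1 W=1 U=1 S=0
  → PA=0x258B8  (4 entries read)
#1 VA=0x601000005AC (w,kernel):
  [0] read 0x18 idx=12: raw=0x28007 flags P=1 W=1 U=1 S=0
  [1] read 0x28 idx=4: raw=0x29087 flags P=1 W=1 U=1 S=1
  → PA=0x295AC (huge @L1)  (2 entries read)
#2 VA=0xE834140B6B7 (w,user):
  [0] read 0x18 idx=29: raw=0x2B007 flags P=1 W=1 U=1 S=0
  [1] read 0x2B idx=13: raw=0x2F007 flags P=1 W=1 U=1 S=0
  [2] read 0x2F idx=10: raw=0x31007 flags P=1 W=1 U=1 S=0
  [3] read 0x31 idx=11: raw=0x32005 flags P=1 W=0 U=1 S=0
  ✗ PROTECTION_VIOLATION  [4 reads]

Entries read for #1: 2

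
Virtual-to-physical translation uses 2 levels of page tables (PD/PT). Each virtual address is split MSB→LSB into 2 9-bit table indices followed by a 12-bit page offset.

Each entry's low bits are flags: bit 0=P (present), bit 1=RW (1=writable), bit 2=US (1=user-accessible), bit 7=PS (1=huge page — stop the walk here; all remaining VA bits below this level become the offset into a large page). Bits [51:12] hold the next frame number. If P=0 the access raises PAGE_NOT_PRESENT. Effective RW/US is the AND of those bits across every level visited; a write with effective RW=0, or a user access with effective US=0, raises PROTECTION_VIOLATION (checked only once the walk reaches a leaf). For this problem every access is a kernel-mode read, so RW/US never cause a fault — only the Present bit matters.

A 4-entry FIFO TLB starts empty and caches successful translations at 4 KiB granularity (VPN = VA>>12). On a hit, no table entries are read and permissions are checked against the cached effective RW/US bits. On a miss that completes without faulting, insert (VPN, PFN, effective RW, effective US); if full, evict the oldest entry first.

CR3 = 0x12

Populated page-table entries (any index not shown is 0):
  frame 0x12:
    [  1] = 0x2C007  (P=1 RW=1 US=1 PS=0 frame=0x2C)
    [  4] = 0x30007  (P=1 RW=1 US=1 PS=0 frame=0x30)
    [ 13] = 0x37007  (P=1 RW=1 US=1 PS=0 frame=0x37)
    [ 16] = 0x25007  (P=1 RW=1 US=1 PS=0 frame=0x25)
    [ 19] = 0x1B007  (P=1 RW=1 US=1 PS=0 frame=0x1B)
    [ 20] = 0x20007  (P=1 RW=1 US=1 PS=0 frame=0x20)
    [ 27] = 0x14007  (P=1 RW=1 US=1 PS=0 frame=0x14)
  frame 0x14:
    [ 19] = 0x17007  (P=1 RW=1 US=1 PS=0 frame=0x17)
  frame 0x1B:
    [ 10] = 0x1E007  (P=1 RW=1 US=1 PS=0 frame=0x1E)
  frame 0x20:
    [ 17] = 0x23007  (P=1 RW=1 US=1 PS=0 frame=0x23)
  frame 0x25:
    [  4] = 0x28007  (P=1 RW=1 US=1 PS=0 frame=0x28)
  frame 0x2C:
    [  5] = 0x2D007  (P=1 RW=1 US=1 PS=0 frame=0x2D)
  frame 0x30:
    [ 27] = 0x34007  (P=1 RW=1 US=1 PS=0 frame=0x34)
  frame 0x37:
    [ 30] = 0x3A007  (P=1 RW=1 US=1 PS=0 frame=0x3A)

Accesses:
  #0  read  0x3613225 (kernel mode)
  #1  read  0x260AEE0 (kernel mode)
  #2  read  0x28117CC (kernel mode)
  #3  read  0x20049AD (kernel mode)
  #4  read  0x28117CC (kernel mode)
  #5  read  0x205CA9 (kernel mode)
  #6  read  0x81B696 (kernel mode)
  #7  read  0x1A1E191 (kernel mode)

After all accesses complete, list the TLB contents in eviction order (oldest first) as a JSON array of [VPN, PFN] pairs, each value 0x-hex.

Walk each access:
#0 VA=0x3613225 (r,kernel):
  L0: frame=0x12 idx=27 entry=0x14007 [P=1 RW=1 US=1 PS=0]
  L1: frame=0x14 idx=19 entry=0x17007 [P=1 RW=1 US=1 PS=0]
  ⇒ phys 0x17225  [2 reads]
#1 VA=0x260AEE0 (r,kernel):
  L0: frame=0x12 idx=19 entry=0x1B007 [P=1 RW=1 US=1 PS=0]
  L1: frame=0x1B idx=10 entry=0x1E007 [P=1 RW=1 US=1 PS=0]
  ⇒ phys 0x1EEE0  [2 reads]
#2 VA=0x28117CC (r,kernel):
  L0: frame=0x12 idx=20 entry=0x20007 [P=1 RW=1 US=1 PS=0]
  L1: frame=0x20 idx=17 entry=0x23007 [P=1 RW=1 US=1 PS=0]
  ⇒ phys 0x237CC  [2 reads]
#3 VA=0x20049AD (r,kernel):
  L0: frame=0x12 idx=16 entry=0x25007 [P=1 RW=1 US=1 PS=0]
  L1: frame=0x25 idx=4 entry=0x28007 [P=1 RW=1 US=1 PS=0]
  ⇒ phys 0x289AD  [2 reads]
#4 VA=0x28117CC (r,kernel):
  TLB hit vpn=0x2811 → PA=0x237CC
#5 VA=0x205CA9 (r,kernel):
  L0: frame=0x12 idx=1 entry=0x2C007 [P=1 RW=1 US=1 PS=0]
  L1: frame=0x2C idx=5 entry=0x2D007 [P=1 RW=1 US=1 PS=0]
  ⇒ phys 0x2DCA9  [2 reads]
#6 VA=0x81B696 (r,kernel):
  L0: frame=0x12 idx=4 entry=0x30007 [P=1 RW=1 US=1 PS=0]
  L1: frame=0x30 idx=27 entry=0x34007 [P=1 RW=1 US=1 PS=0]
  ⇒ phys 0x34696  [2 reads]
#7 VA=0x1A1E191 (r,kernel):
  L0: frame=0x12 idx=13 entry=0x37007 [P=1 RW=1 US=1 PS=0]
  L1: frame=0x37 idx=30 entry=0x3A007 [P=1 RW=1 US=1 PS=0]
  ⇒ phys 0x3A191  [2 reads]

TLB: [["0x2004", "0x28"], ["0x205", "0x2D"], ["0x81B", "0x34"], ["0x1A1E", "0x3A"]]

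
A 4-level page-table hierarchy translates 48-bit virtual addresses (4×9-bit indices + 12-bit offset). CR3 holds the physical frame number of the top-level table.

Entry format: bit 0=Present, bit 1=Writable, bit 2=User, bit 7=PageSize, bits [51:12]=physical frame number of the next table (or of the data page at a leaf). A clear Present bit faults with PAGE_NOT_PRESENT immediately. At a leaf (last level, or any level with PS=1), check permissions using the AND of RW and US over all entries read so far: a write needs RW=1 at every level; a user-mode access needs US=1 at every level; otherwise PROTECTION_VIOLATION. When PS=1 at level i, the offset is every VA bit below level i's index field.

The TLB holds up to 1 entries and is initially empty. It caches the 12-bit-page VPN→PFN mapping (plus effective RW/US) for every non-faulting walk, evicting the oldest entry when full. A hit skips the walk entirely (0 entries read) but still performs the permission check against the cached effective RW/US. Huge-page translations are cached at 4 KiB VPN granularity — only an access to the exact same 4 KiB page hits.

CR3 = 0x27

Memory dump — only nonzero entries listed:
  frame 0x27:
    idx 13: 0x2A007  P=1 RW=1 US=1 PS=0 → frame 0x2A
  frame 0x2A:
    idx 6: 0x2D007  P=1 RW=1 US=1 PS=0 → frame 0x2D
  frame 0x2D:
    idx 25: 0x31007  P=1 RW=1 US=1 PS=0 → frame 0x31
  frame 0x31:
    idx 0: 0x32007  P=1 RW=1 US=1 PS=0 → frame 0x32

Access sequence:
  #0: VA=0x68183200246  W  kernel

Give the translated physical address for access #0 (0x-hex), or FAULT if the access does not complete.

Per-access translation:
#0 VA=0x68183200246 (w,kernel):
  L0: frame=0x27 idx=13 entry=0x2A007 [P=1 RW=1 US=1 PS=0]
  L1: frame=0x2A idx=6 entry=0x2D007 [P=1 RW=1 US=1 PS=0]
  L2: frame=0x2D idx=25 entry=0x31007 [P=1 RW=1 US=1 PS=0]
  L3: frame=0x31 idx=0 entry=0x32007 [P=1 RW=1 US=1 PS=0]
  ⇒ phys 0x32246  [4 reads]

Access #0 PA: 0x32246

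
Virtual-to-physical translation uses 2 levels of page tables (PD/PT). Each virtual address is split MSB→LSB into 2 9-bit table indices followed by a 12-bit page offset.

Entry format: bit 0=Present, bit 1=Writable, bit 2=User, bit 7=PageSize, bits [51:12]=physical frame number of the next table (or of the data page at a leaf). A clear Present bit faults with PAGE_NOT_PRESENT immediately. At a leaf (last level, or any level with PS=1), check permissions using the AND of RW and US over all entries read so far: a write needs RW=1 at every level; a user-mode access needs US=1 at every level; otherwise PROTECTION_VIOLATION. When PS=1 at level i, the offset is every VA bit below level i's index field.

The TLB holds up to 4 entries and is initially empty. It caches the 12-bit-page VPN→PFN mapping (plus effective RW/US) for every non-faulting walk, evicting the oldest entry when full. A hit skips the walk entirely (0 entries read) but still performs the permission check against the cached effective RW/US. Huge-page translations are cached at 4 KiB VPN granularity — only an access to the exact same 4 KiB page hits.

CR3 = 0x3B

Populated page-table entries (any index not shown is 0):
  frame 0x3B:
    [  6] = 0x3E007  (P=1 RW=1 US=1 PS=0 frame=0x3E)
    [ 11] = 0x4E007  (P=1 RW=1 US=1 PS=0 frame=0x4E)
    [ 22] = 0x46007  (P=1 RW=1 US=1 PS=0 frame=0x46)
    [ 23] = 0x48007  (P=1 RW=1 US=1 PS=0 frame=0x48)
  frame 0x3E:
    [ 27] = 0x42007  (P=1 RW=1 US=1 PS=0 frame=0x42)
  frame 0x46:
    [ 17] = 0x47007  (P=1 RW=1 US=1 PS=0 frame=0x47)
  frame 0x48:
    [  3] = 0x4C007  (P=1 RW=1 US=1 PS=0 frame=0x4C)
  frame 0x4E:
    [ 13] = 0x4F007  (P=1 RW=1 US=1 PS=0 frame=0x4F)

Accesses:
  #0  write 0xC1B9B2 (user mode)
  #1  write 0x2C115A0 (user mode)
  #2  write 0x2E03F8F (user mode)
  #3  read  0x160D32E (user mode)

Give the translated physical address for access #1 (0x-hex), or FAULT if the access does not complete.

Trace:
#0 VA=0xC1B9B2 (w,user):
  [0] read 0x3B idx=6: raw=0x3E007 flags P=1 W=1 U=1 S=0
  [1] read 0x3E idx=27: raw=0x42007 flags P=1 W=1 U=1 S=0
  ✓ 0x429B2  — 2 lookups
#1 VA=0x2C115A0 (w,user):
  [0] read 0x3B idx=22: raw=0x46007 flags P=1 W=1 U=1 S=0
  [1] read 0x46 idx=17: raw=0x47007 flags P=1 W=1 U=1 S=0
  ✓ 0x475A0  — 2 lookups
#2 VA=0x2E03F8F (w,user):
  [0] read 0x3B idx=23: raw=0x48007 flags P=1 W=1 U=1 S=0
  [1] read 0x48 idx=3: raw=0x4C007 flags P=1 W=1 U=1 S=0
  ✓ 0x4CF8F  — 2 lookups
#3 VA=0x160D32E (r,user):
  [0] read 0x3B idx=11: raw=0x4E007 flags P=1 W=1 U=1 S=0
  [1] read 0x4E idx=13: raw=0x4F007 flags P=1 W=1 U=1 S=0
  ✓ 0x4F32E  — 2 lookups

Access #1 PA: 0x475A0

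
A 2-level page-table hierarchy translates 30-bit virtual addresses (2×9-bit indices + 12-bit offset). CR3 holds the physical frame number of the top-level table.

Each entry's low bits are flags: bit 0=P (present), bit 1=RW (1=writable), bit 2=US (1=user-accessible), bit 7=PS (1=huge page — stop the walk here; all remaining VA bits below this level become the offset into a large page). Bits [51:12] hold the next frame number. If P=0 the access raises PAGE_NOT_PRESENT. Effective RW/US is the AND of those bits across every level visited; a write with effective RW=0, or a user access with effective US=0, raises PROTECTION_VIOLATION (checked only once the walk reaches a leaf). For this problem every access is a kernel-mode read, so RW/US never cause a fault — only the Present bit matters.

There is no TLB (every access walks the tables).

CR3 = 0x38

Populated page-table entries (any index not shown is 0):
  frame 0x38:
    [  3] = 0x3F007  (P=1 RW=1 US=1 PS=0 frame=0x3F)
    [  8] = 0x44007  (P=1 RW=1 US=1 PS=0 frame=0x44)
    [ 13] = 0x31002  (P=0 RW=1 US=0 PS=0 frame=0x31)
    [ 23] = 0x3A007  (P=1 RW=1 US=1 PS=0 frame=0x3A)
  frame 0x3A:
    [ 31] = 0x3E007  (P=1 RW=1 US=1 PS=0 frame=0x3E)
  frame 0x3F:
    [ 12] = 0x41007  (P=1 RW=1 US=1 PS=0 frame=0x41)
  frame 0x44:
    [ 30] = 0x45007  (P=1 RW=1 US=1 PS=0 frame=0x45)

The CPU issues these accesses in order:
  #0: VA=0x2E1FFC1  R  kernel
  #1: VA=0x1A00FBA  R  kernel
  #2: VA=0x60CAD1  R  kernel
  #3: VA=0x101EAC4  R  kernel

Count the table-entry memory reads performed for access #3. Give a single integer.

Walk each access:
#0 VA=0x2E1FFC1 (r,kernel):
  L0: frame=0x38 idx=23 entry=0x3A007 [P=1 RW=1 US=1 PS=0]
  L1: frame=0x3A idx=31 entry=0x3E007 [P=1 RW=1 US=1 PS=0]
  ✓ 0x3EFC1  — 2 lookups
#1 VA=0x1A00FBA (r,kernel):
  L0: frame=0x38 idx=13 entry=0x31002 [P=0 RW=1 US=0 PS=0]
  ⇒ fault: PAGE_NOT_PRESENT  — 1 lookups
#2 VA=0x60CAD1 (r,kernel):
  L0: frame=0x38 idx=3 entry=0x3F007 [P=1 RW=1 US=1 PS=0]
  L1: frame=0x3F idx=12 entry=0x41007 [P=1 RW=1 US=1 PS=0]
  ✓ 0x41AD1  — 2 lookups
#3 VA=0x101EAC4 (r,kernel):
  L0: frame=0x38 idx=8 entry=0x44007 [P=1 RW=1 US=1 PS=0]
  L1: frame=0x44 idx=30 entry=0x45007 [P=1 RW=1 US=1 PS=0]
  ✓ 0x45AC4  — 2 lookups

Entries read for #3: 2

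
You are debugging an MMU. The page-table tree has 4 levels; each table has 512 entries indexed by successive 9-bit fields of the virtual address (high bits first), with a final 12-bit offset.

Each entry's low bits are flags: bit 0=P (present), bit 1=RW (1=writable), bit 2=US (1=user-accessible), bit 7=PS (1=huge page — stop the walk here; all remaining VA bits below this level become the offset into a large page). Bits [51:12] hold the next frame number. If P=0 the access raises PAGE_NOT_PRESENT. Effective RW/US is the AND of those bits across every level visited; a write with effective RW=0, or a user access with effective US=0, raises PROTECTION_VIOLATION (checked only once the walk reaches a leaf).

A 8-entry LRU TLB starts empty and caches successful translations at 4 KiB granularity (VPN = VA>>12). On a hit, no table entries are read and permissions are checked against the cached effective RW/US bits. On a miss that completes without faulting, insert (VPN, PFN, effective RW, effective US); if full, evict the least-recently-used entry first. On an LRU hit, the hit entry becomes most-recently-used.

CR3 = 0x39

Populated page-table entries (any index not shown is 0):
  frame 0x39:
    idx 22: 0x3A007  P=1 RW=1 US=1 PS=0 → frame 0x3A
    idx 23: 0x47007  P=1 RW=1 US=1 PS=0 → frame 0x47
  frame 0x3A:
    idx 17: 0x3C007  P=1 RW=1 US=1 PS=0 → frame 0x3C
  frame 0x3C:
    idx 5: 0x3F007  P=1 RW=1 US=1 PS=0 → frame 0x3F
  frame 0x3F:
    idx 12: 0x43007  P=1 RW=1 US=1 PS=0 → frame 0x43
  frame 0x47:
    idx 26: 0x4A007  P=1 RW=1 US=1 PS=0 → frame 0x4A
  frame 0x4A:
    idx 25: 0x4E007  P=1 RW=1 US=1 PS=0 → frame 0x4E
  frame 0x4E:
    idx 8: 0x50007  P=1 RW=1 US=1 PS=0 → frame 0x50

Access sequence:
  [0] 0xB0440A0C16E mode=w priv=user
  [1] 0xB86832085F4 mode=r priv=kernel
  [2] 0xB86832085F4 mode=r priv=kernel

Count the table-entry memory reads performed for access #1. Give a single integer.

Trace:
#0 VA=0xB0440A0C16E (w,user):
  L0 @0x39[22] → 0x3A007  P=1,RW=1,US=1,PS=0
  L1 @0x3A[17] → 0x3C007  P=1,RW=1,US=1,PS=0
  L2 @0x3C[5] → 0x3F007  P=1,RW=1,US=1,PS=0
  L3 @0x3F[12] → 0x43007  P=1,RW=1,US=1,PS=0
  ✓ 0x4316E  — 4 lookups
#1 VA=0xB86832085F4 (r,kernel):
  L0 @0x39[23] → 0x47007  P=1,RW=1,US=1,PS=0
  L1 @0x47[26] → 0x4A007  P=1,RW=1,US=1,PS=0
  L2 @0x4A[25] → 0x4E007  P=1,RW=1,US=1,PS=0
  L3 @0x4E[8] → 0x50007  P=1,RW=1,US=1,PS=0
  ✓ 0x505F4  — 4 lookups
#2 VA=0xB86832085F4 (r,kernel):
  TLB hit vpn=0xB8683208 → PA=0x505F4

Entries read for #1: 4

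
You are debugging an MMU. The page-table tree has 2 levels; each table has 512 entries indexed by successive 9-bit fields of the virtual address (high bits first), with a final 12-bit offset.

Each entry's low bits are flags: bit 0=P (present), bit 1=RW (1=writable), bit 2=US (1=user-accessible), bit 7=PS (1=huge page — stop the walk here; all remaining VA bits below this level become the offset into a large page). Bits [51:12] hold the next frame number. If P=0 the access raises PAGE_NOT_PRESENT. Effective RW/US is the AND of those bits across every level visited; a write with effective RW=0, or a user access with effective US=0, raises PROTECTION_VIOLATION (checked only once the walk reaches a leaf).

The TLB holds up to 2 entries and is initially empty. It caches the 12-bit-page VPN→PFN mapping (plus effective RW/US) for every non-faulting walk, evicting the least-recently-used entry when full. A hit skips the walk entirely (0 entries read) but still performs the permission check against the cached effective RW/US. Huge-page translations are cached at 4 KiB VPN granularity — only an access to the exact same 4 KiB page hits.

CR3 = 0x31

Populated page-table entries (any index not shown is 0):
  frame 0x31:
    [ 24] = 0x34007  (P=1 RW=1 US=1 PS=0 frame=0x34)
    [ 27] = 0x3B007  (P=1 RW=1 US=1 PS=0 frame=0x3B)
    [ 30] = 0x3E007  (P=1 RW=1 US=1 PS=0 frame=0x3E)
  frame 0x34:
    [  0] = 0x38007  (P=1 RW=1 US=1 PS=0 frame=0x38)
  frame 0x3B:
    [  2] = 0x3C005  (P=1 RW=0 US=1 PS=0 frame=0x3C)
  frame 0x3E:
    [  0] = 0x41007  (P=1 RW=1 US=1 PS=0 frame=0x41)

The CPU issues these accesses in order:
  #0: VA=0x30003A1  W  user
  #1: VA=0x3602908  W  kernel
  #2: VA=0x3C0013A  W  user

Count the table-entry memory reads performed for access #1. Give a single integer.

Walk each access:
#0 VA=0x30003A1 (w,user):
  L0 @0x31[24] → 0x34007  P=1,RW=1,US=1,PS=0
  L1 @0x34[0] → 0x38007  P=1,RW=1,US=1,PS=0
  ⇒ phys 0x383A1  [2 reads]
#1 VA=0x3602908 (w,kernel):
  L0 @0x31[27] → 0x3B007  P=1,RW=1,US=1,PS=0
  L1 @0x3B[2] → 0x3C005  P=1,RW=0,US=1,PS=0
  ✗ PROTECTION_VIOLATION  [2 reads]
#2 VA=0x3C0013A (w,user):
  L0 @0x31[30] → 0x3E007  P=1,RW=1,US=1,PS=0
  L1 @0x3E[0] → 0x41007  P=1,RW=1,US=1,PS=0
  ⇒ phys 0x4113A  [2 reads]

Entries read for #1: 2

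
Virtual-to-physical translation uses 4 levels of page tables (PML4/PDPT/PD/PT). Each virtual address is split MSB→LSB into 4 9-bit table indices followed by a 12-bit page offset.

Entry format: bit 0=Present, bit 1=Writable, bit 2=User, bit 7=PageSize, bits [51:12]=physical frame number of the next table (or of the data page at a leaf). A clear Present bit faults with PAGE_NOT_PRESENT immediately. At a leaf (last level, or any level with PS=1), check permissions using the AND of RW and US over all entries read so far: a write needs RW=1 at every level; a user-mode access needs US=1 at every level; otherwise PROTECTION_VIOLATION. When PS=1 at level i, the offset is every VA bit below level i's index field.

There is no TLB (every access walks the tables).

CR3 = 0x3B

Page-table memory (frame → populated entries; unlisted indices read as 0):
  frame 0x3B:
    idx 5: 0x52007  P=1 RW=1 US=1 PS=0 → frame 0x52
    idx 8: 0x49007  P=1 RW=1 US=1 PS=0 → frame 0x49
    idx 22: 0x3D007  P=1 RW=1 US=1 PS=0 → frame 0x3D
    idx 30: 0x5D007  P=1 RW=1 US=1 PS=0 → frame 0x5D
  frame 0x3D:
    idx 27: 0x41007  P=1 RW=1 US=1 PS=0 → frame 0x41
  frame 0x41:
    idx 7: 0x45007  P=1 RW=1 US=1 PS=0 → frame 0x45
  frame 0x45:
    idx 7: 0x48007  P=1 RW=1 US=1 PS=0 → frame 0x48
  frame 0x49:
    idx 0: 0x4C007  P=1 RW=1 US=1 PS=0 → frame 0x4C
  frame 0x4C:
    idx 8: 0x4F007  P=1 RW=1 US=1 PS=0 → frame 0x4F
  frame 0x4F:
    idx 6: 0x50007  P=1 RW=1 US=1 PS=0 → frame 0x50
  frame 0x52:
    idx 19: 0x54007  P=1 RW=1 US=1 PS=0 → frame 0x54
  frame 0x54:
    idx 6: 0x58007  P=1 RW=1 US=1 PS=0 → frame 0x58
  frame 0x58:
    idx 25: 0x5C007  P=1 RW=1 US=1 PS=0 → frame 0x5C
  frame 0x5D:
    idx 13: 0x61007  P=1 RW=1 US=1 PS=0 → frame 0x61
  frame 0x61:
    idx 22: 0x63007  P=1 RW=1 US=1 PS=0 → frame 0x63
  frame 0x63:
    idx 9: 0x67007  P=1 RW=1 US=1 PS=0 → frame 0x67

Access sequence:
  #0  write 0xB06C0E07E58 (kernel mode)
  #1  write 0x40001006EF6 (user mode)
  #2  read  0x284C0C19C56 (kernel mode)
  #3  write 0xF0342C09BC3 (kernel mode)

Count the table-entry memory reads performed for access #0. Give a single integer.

Per-access translation:
#0 VA=0xB06C0E07E58 (w,kernel):
  L0 @0x3B[22] → 0x3D007  P=1,RW=1,US=1,PS=0
  L1 @0x3D[27] → 0x41007  P=1,RW=1,US=1,PS=0
  L2 @0x41[7] → 0x45007  P=1,RW=1,US=1,PS=0
  L3 @0x45[7] → 0x48007  P=1,RW=1,US=1,PS=0
  ✓ 0x48E58  — 4 lookups
#1 VA=0x40001006EF6 (w,user):
  L0 @0x3B[8] → 0x49007  P=1,RW=1,US=1,PS=0
  L1 @0x49[0] → 0x4C007  P=1,RW=1,US=1,PS=0
  L2 @0x4C[8] → 0x4F007  P=1,RW=1,US=1,PS=0
  L3 @0x4F[6] → 0x50007  P=1,RW=1,US=1,PS=0
  ✓ 0x50EF6  — 4 lookups
#2 VA=0x284C0C19C56 (r,kernel):
  L0 @0x3B[5] → 0x52007  P=1,RW=1,US=1,PS=0
  L1 @0x52[19] → 0x54007  P=1,RW=1,US=1,PS=0
  L2 @0x54[6] → 0x58007  P=1,RW=1,US=1,PS=0
  L3 @0x58[25] → 0x5C007  P=1,RW=1,US=1,PS=0
  ✓ 0x5CC56  — 4 lookups
#3 VA=0xF0342C09BC3 (w,kernel):
  L0 @0x3B[30] → 0x5D007  P=1,RW=1,US=1,PS=0
  L1 @0x5D[13] → 0x61007  P=1,RW=1,US=1,PS=0
  L2 @0x61[22] → 0x63007  P=1,RW=1,US=1,PS=0
  L3 @0x63[9] → 0x67007  P=1,RW=1,US=1,PS=0
  ✓ 0x67BC3  — 4 lookups

Entries read for #0: 4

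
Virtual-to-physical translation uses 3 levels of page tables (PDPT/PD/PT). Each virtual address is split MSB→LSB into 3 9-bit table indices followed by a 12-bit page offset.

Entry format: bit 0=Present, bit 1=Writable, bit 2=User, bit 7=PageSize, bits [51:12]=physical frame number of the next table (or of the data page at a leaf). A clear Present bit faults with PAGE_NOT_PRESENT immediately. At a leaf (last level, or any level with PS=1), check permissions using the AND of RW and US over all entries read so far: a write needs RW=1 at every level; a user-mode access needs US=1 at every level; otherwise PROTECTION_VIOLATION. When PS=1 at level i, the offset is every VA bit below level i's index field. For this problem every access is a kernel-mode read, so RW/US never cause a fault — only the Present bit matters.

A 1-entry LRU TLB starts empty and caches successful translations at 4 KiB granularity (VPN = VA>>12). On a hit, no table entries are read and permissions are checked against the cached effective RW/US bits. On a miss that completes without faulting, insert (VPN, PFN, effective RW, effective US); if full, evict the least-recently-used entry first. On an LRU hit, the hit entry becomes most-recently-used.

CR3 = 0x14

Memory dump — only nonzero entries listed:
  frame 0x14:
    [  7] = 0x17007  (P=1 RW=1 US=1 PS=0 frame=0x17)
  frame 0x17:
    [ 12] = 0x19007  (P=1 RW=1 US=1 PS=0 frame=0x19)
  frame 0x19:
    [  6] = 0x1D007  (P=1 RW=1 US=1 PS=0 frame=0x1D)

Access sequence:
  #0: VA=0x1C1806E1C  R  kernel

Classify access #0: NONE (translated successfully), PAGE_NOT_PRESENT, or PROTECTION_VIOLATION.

Per-access translation:
#0 VA=0x1C1806E1C (r,kernel):
  L0: frame=0x14 idx=7 entry=0x17007 [P=1 RW=1 US=1 PS=0]
  L1: frame=0x17 idx=12 entry=0x19007 [P=1 RW=1 US=1 PS=0]
  L2: frame=0x19 idx=6 entry=0x1D007 [P=1 RW=1 US=1 PS=0]
  → PA=0x1DE1C  (3 entries read)

Access #0 fault: NONE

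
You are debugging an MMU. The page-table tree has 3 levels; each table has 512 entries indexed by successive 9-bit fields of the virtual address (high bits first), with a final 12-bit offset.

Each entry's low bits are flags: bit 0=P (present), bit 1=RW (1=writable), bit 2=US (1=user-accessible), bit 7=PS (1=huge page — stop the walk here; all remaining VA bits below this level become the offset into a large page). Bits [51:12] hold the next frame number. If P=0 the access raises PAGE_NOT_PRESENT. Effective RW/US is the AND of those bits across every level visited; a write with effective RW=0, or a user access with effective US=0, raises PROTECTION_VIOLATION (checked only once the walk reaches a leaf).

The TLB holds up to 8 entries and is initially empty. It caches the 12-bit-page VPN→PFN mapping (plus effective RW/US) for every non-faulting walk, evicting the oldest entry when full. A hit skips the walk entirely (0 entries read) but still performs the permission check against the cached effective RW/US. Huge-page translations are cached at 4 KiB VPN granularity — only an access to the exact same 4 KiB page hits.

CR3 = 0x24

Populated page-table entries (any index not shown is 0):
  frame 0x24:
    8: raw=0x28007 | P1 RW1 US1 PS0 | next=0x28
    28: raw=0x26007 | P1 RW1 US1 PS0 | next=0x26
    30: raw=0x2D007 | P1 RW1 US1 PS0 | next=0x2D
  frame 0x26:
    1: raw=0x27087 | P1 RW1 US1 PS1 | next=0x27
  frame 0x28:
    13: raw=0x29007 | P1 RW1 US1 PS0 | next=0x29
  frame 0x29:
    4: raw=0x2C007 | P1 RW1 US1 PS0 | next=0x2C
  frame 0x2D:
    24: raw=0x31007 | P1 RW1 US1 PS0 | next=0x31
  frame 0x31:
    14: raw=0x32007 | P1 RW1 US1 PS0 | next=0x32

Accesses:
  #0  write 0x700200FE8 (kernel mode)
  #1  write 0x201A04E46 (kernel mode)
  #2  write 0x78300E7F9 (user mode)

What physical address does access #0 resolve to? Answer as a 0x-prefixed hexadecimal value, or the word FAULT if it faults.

Per-access translation:
#0 VA=0x700200FE8 (w,kernel):
  L0: frame=0x24 idx=28 entry=0x26007 [P=1 RW=1 US=1 PS=0]
  L1: frame=0x26 idx=1 entry=0x27087 [P=1 RW=1 US=1 PS=1]
  ✓ 0x27FE8 (huge @L1)  — 2 lookups
#1 VA=0x201A04E46 (w,kernel):
  L0: frame=0x24 idx=8 entry=0x28007 [P=1 RW=1 US=1 PS=0]
  L1: frame=0x28 idx=13 entry=0x29007 [P=1 RW=1 US=1 PS=0]
  L2: frame=0x29 idx=4 entry=0x2C007 [P=1 RW=1 US=1 PS=0]
  ✓ 0x2CE46  — 3 lookups
#2 VA=0x78300E7F9 (w,user):
  L0: frame=0x24 idx=30 entry=0x2D007 [P=1 RW=1 US=1 PS=0]
  L1: frame=0x2D idx=24 entry=0x31007 [P=1 RW=1 US=1 PS=0]
  L2: frame=0x31 idx=14 entry=0x32007 [P=1 RW=1 US=1 PS=0]
  ✓ 0x327F9  — 3 lookups

Access #0 PA: 0x27FE8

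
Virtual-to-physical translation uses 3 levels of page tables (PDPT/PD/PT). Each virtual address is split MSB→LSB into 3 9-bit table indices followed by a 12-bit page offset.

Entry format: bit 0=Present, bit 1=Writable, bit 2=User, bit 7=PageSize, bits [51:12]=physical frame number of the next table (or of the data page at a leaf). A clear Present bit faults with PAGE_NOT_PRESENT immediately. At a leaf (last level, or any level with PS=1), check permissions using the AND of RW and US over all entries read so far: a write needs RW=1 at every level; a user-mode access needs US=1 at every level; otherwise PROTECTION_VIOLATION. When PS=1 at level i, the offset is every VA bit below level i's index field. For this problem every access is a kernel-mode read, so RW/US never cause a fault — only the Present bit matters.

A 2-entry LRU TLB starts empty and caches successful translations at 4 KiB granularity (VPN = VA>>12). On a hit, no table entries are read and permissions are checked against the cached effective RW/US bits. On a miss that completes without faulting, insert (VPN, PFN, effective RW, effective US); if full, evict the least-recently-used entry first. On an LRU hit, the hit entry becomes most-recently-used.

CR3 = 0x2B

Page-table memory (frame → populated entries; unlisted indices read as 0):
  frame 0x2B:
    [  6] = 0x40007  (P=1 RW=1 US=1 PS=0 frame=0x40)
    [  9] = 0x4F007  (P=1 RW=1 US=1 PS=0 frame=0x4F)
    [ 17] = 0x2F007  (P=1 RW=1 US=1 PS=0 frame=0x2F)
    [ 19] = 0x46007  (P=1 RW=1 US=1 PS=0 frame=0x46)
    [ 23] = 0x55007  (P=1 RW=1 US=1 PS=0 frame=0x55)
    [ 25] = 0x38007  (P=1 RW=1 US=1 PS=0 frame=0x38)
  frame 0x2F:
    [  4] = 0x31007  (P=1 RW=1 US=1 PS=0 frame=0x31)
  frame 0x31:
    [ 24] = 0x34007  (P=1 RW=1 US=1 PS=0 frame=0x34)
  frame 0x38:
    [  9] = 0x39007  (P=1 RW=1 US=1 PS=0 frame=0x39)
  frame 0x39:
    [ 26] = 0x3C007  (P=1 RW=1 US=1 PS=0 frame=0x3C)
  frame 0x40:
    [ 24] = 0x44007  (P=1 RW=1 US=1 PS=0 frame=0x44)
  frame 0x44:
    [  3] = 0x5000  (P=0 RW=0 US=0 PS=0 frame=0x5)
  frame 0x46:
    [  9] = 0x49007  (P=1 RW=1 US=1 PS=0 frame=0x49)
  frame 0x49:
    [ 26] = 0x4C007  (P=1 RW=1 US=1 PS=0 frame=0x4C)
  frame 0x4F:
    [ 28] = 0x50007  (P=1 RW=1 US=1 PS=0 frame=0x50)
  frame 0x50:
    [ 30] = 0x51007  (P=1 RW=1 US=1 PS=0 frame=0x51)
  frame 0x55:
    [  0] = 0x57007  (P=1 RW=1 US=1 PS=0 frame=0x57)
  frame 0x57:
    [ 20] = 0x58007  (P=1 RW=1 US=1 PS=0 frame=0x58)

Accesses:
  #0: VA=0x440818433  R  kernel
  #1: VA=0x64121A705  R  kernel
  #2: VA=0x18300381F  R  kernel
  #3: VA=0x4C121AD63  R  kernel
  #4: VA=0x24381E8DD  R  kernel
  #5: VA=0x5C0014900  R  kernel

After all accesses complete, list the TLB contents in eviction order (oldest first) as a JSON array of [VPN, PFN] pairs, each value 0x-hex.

Per-access translation:
#0 VA=0x440818433 (r,kernel):
  L0: frame=0x2B idx=17 entry=0x2F007 [P=1 RW=1 US=1 PS=0]
  L1: frame=0x2F idx=4 entry=0x31007 [P=1 RW=1 US=1 PS=0]
  L2: frame=0x31 idx=24 entry=0x34007 [P=1 RW=1 US=1 PS=0]
  → PA=0x34433  (3 entries read)
#1 VA=0x64121A705 (r,kernel):
  L0: frame=0x2B idx=25 entry=0x38007 [P=1 RW=1 US=1 PS=0]
  L1: frame=0x38 idx=9 entry=0x39007 [P=1 RW=1 US=1 PS=0]
  L2: frame=0x39 idx=26 entry=0x3C007 [P=1 RW=1 US=1 PS=0]
  → PA=0x3C705  (3 entries read)
#2 VA=0x18300381F (r,kernel):
  L0: frame=0x2B idx=6 entry=0x40007 [P=1 RW=1 US=1 PS=0]
  L1: frame=0x40 idx=24 entry=0x44007 [P=1 RW=1 US=1 PS=0]
  L2: frame=0x44 idx=3 entry=0x5000 [P=0 RW=0 US=0 PS=0]
  ✗ PAGE_NOT_PRESENT  [3 reads]
#3 VA=0x4C121AD63 (r,kernel):
  L0: frame=0x2B idx=19 entry=0x46007 [P=1 RW=1 US=1 PS=0]
  L1: frame=0x46 idx=9 entry=0x49007 [P=1 RW=1 US=1 PS=0]
  L2: frame=0x49 idx=26 entry=0x4C007 [P=1 RW=1 US=1 PS=0]
  → PA=0x4CD63  (3 entries read)
#4 VA=0x24381E8DD (r,kernel):
  L0: frame=0x2B idx=9 entry=0x4F007 [P=1 RW=1 US=1 PS=0]
  L1: frame=0x4F idx=28 entry=0x50007 [P=1 RW=1 US=1 PS=0]
  L2: frame=0x50 idx=30 entry=0x51007 [P=1 RW=1 US=1 PS=0]
  → PA=0x518DD  (3 entries read)
#5 VA=0x5C0014900 (r,kernel):
  L0: frame=0x2B idx=23 entry=0x55007 [P=1 RW=1 US=1 PS=0]
  L1: frame=0x55 idx=0 entry=0x57007 [P=1 RW=1 US=1 PS=0]
  L2: frame=0x57 idx=20 entry=0x58007 [P=1 RW=1 US=1 PS=0]
  → PA=0x58900  (3 entries read)

TLB: [["0x24381E", "0x51"], ["0x5C0014", "0x58"]]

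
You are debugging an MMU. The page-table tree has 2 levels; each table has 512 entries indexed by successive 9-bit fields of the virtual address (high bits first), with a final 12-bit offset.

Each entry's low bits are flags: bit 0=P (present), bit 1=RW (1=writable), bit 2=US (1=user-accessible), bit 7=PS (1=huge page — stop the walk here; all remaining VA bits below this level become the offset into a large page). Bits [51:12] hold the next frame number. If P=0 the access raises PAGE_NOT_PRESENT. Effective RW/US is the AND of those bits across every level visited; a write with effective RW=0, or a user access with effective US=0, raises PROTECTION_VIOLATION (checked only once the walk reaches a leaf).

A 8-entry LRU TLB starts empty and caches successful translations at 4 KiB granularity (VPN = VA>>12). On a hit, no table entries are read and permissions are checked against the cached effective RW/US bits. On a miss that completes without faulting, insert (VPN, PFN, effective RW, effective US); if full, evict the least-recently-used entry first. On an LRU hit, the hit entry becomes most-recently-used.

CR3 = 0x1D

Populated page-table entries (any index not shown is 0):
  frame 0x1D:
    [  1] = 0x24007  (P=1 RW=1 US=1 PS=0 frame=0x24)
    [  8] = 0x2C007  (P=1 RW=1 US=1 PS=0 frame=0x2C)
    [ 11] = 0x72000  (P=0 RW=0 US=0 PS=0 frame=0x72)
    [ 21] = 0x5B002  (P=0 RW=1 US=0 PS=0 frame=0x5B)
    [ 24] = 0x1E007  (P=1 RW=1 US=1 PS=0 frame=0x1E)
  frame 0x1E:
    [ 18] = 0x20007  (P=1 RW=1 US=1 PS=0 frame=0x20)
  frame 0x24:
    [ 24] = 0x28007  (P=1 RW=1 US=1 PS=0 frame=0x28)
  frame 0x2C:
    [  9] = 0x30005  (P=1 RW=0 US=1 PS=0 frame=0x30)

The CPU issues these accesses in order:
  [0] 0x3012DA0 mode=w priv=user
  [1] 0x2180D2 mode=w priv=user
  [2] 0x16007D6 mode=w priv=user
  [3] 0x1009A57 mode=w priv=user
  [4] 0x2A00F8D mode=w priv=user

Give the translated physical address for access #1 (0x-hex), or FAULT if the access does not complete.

Walk each access:
#0 VA=0x3012DA0 (w,user):
  [0] read 0x1D idx=24: raw=0x1E007 flags P=1 W=1 U=1 S=0
  [1] read 0x1E idx=18: raw=0x20007 flags P=1 W=1 U=1 S=0
  → PA=0x20DA0  (2 entries read)
#1 VA=0x2180D2 (w,user):
  [0] read 0x1D idx=1: raw=0x24007 flags P=1 W=1 U=1 S=0
  [1] read 0x24 idx=24: raw=0x28007 flags P=1 W=1 U=1 S=0
  → PA=0x280D2  (2 entries read)
#2 VA=0x16007D6 (w,user):
  [0] read 0x1D idx=11: raw=0x72000 flags P=0 W=0 U=0 S=0
  ✗ PAGE_NOT_PRESENT  [1 reads]
#3 VA=0x1009A57 (w,user):
  [0] read 0x1D idx=8: raw=0x2C007 flags P=1 W=1 U=1 S=0
  [1] read 0x2C idx=9: raw=0x30005 flags P=1 W=0 U=1 S=0
  ✗ PROTECTION_VIOLATION  [2 reads]
#4 VA=0x2A00F8D (w,user):
  [0] read 0x1D idx=21: raw=0x5B002 flags P=0 W=1 U=0 S=0
  ✗ PAGE_NOT_PRESENT  [1 reads]

Access #1 PA: 0x280D2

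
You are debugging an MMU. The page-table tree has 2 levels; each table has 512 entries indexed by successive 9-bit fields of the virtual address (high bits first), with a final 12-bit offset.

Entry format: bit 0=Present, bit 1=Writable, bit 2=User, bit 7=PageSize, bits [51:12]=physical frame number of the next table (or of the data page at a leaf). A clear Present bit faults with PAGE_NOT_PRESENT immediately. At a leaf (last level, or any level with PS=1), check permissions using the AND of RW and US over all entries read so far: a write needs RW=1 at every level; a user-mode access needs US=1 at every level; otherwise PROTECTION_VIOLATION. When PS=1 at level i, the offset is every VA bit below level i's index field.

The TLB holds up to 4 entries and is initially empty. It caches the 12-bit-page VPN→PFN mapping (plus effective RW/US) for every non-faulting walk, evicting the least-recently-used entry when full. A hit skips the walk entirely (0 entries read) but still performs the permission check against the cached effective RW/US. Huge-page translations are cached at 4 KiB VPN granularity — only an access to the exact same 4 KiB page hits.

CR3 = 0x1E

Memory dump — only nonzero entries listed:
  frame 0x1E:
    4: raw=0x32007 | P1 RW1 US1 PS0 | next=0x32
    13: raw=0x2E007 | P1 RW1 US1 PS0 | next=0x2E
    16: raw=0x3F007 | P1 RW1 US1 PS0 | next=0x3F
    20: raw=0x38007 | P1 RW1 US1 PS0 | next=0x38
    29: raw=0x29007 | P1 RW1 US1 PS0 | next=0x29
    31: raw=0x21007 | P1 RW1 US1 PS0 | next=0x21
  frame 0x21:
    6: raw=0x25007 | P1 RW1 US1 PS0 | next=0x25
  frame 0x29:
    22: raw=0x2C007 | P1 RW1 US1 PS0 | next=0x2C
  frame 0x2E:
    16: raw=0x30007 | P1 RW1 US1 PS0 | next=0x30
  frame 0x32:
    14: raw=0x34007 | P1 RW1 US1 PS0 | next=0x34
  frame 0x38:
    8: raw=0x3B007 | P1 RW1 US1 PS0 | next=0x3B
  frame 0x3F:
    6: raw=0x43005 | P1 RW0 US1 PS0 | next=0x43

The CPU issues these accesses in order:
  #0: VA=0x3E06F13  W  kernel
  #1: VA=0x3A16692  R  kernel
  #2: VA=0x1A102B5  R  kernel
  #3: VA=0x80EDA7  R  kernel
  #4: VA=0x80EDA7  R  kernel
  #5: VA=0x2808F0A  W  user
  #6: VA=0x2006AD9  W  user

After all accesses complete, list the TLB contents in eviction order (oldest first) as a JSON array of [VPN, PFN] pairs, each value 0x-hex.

Trace:
#0 VA=0x3E06F13 (w,kernel):
  L0: frame=0x1E idx=31 entry=0x21007 [P=1 RW=1 US=1 PS=0]
  L1: frame=0x21 idx=6 entry=0x25007 [P=1 RW=1 US=1 PS=0]
  ✓ 0x25F13  — 2 lookups
#1 VA=0x3A16692 (r,kernel):
  L0: frame=0x1E idx=29 entry=0x29007 [P=1 RW=1 US=1 PS=0]
  L1: frame=0x29 idx=22 entry=0x2C007 [P=1 RW=1 US=1 PS=0]
  ✓ 0x2C692  — 2 lookups
#2 VA=0x1A102B5 (r,kernel):
  L0: frame=0x1E idx=13 entry=0x2E007 [P=1 RW=1 US=1 PS=0]
  L1: frame=0x2E idx=16 entry=0x30007 [P=1 RW=1 US=1 PS=0]
  ✓ 0x302B5  — 2 lookups
#3 VA=0x80EDA7 (r,kernel):
  L0: frame=0x1E idx=4 entry=0x32007 [P=1 RW=1 US=1 PS=0]
  L1: frame=0x32 idx=14 entry=0x34007 [P=1 RW=1 US=1 PS=0]
  ✓ 0x34DA7  — 2 lookups
#4 VA=0x80EDA7 (r,kernel):
  TLB hit vpn=0x80E → PA=0x34DA7
#5 VA=0x2808F0A (w,user):
  L0: frame=0x1E idx=20 entry=0x38007 [P=1 RW=1 US=1 PS=0]
  L1: frame=0x38 idx=8 entry=0x3B007 [P=1 RW=1 US=1 PS=0]
  ✓ 0x3BF0A  — 2 lookups
#6 VA=0x2006AD9 (w,user):
  L0: frame=0x1E idx=16 entry=0x3F007 [P=1 RW=1 US=1 PS=0]
  L1: frame=0x3F idx=6 entry=0x43005 [P=1 RW=0 US=1 PS=0]
  ⇒ fault: PROTECTION_VIOLATION  — 2 lookups

TLB: [["0x3A16", "0x2C"], ["0x1A10", "0x30"], ["0x80E", "0x34"], ["0x2808", "0x3B"]]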